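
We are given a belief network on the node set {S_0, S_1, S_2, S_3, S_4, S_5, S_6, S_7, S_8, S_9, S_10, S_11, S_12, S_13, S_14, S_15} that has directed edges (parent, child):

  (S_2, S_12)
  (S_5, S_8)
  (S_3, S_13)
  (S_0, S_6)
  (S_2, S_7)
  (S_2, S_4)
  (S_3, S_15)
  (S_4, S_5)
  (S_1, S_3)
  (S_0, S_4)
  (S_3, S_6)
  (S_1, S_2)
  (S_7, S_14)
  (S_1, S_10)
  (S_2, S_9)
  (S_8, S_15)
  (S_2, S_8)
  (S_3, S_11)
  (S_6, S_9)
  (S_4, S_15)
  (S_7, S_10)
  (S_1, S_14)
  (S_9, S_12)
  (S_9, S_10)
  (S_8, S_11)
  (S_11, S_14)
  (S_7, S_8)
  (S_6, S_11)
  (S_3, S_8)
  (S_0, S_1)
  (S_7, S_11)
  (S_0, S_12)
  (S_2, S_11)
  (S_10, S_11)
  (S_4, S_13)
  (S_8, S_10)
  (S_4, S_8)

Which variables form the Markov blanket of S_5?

{S_2, S_3, S_4, S_7, S_8}

The Markov blanket of a node is its parents, its children, and the other parents of its children.
Parents of S_5: S_4.
Children of S_5: S_8.
For each child, the remaining parents (spouses of S_5):
  S_8: S_2, S_3, S_4, S_7
So the Markov blanket of S_5 is {S_2, S_3, S_4, S_7, S_8}.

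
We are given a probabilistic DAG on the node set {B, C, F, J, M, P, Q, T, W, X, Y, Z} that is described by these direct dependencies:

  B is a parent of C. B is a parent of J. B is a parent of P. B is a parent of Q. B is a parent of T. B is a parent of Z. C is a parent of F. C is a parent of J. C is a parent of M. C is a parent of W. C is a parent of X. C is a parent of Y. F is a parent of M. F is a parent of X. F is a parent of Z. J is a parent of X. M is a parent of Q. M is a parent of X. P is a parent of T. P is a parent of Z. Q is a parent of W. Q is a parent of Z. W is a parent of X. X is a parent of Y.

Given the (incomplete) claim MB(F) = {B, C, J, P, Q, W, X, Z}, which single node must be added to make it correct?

Pa(F) = {C}.
F has children M, X, Z.
Parents of each child, excluding F:
  parents(M) \ {F} = {C}.
  X also has parents C, J, M, W.
  parents(Z) \ {F} = {B, P, Q}.
MB(F) = {B, C, J, M, P, Q, W, X, Z}.
Comparing with the claimed set, M is missing.

M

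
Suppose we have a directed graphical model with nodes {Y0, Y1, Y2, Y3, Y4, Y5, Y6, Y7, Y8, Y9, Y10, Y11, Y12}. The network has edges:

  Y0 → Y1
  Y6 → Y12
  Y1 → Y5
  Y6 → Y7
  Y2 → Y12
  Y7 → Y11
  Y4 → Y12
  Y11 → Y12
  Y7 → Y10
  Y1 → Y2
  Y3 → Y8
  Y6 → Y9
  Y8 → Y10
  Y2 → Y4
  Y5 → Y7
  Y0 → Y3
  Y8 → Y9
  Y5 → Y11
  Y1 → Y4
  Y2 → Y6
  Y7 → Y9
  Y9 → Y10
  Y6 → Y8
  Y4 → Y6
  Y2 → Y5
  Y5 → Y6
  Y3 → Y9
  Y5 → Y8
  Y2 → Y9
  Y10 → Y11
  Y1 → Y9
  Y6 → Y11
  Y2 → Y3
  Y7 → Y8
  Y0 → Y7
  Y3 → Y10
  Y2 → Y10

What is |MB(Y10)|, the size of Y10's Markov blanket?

Y10's children: Y11.
Y10's parents: Y2, Y3, Y7, Y8, Y9.
Other parents of Y10's children:
  Y11's other parents are Y5, Y6, Y7.
MB(Y10) = {Y2, Y3, Y5, Y6, Y7, Y8, Y9, Y11}, which has 8 nodes.

8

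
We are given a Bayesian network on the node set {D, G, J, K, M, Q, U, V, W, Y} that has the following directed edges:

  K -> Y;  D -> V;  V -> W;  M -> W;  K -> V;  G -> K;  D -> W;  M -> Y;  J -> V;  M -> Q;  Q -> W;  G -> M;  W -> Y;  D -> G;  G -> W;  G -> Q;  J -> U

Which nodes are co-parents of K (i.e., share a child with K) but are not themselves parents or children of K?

{D, J, M, W}

Children of K: V, Y.
  V's other parents are D, J.
  parents(Y) \ {K} = {M, W}.
Excluding nodes already adjacent to K (G, V, Y), the co-parent-only contribution is {D, J, M, W}.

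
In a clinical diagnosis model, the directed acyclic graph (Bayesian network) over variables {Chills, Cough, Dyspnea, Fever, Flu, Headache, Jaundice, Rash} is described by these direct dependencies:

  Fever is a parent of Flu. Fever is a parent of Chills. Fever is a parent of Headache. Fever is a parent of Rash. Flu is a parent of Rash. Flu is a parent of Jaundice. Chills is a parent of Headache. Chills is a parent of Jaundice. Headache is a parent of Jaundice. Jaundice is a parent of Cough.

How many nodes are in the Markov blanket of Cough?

1

A node's Markov blanket = Pa ∪ Ch ∪ (parents of Ch other than the node itself).
Cough has parent Jaundice.
Cough has no children.
Cough has no children, so there are no co-parents.
MB(Cough) = {Jaundice}, which has 1 node.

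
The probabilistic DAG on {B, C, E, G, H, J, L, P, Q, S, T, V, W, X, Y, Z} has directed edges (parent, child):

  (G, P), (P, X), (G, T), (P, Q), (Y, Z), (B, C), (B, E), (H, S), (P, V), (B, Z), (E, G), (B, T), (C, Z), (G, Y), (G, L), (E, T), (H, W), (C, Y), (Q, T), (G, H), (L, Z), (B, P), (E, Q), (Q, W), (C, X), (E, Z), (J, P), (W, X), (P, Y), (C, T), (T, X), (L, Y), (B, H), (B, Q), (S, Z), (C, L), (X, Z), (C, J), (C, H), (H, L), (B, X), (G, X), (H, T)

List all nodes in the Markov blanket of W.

W's children: X.
W has parents H, Q.
Co-parents of W (other parents of its children):
  X's other parents are B, C, G, P, T.
MB(W) = {B, C, G, H, P, Q, T, X}.

{B, C, G, H, P, Q, T, X}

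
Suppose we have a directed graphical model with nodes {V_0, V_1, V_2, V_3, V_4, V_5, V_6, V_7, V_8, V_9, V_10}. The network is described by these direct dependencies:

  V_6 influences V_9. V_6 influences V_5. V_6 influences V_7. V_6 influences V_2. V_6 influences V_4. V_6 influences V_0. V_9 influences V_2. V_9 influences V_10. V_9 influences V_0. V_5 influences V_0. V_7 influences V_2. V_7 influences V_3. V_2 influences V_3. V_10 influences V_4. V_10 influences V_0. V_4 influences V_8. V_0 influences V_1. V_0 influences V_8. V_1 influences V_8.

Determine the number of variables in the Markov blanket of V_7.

4

Parents of V_7: V_6.
V_7 has children V_2, V_3.
Co-parents of V_7 (other parents of its children):
  V_2 also has parents V_6, V_9.
  parents(V_3) \ {V_7} = {V_2}.
MB(V_7) = {V_2, V_3, V_6, V_9}, which has 4 nodes.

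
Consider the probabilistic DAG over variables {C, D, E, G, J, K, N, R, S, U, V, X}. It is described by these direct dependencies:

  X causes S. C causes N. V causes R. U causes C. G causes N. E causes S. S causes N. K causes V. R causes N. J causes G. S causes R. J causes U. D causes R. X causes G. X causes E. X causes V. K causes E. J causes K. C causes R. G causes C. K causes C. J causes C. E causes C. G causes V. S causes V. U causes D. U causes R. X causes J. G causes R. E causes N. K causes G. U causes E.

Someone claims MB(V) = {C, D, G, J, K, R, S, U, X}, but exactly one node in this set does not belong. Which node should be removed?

Children of V: R.
V has parents G, K, S, X.
Co-parents of V (other parents of its children):
  R's other parents are C, D, G, S, U.
MB(V) = {C, D, G, K, R, S, U, X}.
J is neither a parent, child, nor co-parent of V, so it does not belong.

J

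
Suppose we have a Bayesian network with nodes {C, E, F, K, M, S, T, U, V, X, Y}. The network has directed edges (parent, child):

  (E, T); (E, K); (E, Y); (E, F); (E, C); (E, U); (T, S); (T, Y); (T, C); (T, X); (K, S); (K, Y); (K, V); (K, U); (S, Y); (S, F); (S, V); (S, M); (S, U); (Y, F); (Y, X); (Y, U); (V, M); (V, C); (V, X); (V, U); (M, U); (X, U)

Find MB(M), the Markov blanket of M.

{E, K, S, U, V, X, Y}

A node's Markov blanket = Pa ∪ Ch ∪ (parents of Ch other than the node itself).
Pa(M) = {S, V}.
M's children: U.
Other parents of M's children:
  U: E, K, S, V, X, Y
MB(M) = {E, K, S, U, V, X, Y}.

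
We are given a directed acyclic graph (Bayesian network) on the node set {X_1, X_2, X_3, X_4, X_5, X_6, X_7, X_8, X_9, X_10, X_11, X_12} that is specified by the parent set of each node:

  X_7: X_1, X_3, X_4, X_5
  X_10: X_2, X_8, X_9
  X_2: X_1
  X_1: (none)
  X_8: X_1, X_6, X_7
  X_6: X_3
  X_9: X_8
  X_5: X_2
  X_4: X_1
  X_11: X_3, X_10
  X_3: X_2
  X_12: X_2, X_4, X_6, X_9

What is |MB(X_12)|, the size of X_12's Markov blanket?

X_12's parents: X_2, X_4, X_6, X_9.
Children of X_12: none.
X_12 has no children, so there are no co-parents.
MB(X_12) = {X_2, X_4, X_6, X_9}, which has 4 nodes.

4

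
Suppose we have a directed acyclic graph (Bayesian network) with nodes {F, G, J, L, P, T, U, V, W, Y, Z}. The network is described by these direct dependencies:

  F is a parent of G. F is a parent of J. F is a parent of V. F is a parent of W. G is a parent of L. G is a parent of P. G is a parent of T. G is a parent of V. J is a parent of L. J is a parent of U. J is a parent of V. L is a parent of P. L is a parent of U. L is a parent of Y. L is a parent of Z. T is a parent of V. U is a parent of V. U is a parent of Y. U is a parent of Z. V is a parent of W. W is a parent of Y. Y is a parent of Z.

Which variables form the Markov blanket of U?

Parents of U: J, L.
Ch(U) = {V, Y, Z}.
For each child, the remaining parents (spouses of U):
  V also has parents F, G, J, T.
  Y's other parents are L, W.
  Z's other parents are L, Y.
MB(U) = {F, G, J, L, T, V, W, Y, Z}.

{F, G, J, L, T, V, W, Y, Z}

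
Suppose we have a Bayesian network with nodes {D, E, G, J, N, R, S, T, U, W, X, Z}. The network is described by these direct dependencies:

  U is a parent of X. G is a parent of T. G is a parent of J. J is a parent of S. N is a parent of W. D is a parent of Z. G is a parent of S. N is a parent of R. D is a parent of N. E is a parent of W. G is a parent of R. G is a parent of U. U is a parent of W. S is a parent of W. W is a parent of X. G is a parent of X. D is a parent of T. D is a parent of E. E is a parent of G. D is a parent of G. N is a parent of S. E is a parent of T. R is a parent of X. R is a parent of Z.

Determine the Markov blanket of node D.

D's parents: none.
D has children E, G, N, T, Z.
Co-parents of D (other parents of its children):
  E: no additional parents.
  G's other parent is E.
  N has no other parent.
  T also has parents E, G.
  parents(Z) \ {D} = {R}.
MB(D) = {E, G, N, R, T, Z}.

{E, G, N, R, T, Z}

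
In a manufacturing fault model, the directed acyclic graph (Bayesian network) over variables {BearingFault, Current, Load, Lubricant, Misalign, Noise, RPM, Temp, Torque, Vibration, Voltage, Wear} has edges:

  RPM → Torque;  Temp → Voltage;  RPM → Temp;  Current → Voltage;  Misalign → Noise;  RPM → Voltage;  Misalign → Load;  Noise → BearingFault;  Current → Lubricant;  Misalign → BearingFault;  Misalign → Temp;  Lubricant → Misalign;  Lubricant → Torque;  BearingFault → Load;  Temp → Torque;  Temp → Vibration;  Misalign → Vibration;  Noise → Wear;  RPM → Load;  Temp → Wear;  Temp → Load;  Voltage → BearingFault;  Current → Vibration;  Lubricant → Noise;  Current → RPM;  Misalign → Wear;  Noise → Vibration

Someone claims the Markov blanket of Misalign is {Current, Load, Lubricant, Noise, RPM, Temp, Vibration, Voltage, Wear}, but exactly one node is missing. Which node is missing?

Misalign's children: BearingFault, Load, Noise, Temp, Vibration, Wear.
Pa(Misalign) = {Lubricant}.
Other parents of Misalign's children:
  Temp also has parent RPM.
  Noise's other parent is Lubricant.
  Wear's other parents are Noise, Temp.
  parents(Vibration) \ {Misalign} = {Current, Noise, Temp}.
  BearingFault's other parents are Noise, Voltage.
  parents(Load) \ {Misalign} = {BearingFault, RPM, Temp}.
MB(Misalign) = {BearingFault, Current, Load, Lubricant, Noise, RPM, Temp, Vibration, Voltage, Wear}.
Comparing with the claimed set, BearingFault is missing.

BearingFault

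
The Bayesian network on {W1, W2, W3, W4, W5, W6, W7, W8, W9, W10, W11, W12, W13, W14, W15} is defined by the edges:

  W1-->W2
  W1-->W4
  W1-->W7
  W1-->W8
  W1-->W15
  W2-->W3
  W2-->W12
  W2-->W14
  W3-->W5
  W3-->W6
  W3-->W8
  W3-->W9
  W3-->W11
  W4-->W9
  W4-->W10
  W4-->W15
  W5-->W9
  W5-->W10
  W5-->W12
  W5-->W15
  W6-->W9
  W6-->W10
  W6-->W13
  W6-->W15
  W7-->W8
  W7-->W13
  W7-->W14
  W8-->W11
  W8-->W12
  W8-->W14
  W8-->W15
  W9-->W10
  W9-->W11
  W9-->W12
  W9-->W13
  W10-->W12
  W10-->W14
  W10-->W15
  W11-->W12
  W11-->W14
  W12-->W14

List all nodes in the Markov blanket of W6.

W6's children: W9, W10, W13, W15.
W6's parents: W3.
Parents of each child, excluding W6:
  W9 also has parents W3, W4, W5.
  W10 also has parents W4, W5, W9.
  W13's other parents are W7, W9.
  W15's other parents are W1, W4, W5, W8, W10.
MB(W6) = {W1, W3, W4, W5, W7, W8, W9, W10, W13, W15}.

{W1, W3, W4, W5, W7, W8, W9, W10, W13, W15}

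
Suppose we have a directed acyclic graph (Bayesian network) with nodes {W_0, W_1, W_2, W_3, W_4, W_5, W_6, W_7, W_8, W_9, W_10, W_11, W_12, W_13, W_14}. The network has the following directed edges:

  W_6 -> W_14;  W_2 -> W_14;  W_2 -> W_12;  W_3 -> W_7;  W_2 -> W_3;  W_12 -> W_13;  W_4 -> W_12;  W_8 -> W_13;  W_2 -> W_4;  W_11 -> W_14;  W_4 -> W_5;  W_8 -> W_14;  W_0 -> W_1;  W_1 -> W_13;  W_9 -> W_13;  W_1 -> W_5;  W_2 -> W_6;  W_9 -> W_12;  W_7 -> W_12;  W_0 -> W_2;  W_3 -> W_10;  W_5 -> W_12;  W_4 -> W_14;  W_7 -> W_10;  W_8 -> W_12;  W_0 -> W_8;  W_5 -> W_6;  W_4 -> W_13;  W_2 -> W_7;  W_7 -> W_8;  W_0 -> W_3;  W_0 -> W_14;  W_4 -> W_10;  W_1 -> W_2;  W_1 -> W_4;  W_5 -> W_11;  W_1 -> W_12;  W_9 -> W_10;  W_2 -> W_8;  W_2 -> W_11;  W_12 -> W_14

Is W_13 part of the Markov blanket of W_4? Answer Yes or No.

Yes

W_13 is a child of W_4.
So W_13 ∈ MB(W_4).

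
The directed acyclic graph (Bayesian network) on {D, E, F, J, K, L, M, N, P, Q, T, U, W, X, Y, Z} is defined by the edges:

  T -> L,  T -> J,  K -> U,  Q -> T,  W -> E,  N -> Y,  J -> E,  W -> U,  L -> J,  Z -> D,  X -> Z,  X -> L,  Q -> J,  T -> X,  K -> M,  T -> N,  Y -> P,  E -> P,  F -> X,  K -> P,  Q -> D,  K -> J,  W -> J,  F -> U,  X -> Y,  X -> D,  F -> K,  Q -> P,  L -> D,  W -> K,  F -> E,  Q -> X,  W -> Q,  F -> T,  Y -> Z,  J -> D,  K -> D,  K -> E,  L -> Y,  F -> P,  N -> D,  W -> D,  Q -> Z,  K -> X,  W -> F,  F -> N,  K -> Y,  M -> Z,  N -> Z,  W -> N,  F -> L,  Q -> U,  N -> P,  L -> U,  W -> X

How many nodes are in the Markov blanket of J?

11

A node's Markov blanket = Pa ∪ Ch ∪ (parents of Ch other than the node itself).
Pa(J) = {K, L, Q, T, W}.
Ch(J) = {D, E}.
Parents of each child, excluding J:
  E: F, K, W
  D: K, L, N, Q, W, X, Z
MB(J) = {D, E, F, K, L, N, Q, T, W, X, Z}, which has 11 nodes.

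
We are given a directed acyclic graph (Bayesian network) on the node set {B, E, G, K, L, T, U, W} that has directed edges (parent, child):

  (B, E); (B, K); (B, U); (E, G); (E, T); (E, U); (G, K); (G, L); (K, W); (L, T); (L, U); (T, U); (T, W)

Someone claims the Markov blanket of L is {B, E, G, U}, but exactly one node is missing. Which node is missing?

T

Recall MB(v) = parents ∪ children ∪ spouses, where spouses are the other parents of v's children.
Children of L: T, U.
Pa(L) = {G}.
Co-parents of L (other parents of its children):
  T: E
  U: B, E, T
MB(L) = {B, E, G, T, U}.
Comparing with the claimed set, T is missing.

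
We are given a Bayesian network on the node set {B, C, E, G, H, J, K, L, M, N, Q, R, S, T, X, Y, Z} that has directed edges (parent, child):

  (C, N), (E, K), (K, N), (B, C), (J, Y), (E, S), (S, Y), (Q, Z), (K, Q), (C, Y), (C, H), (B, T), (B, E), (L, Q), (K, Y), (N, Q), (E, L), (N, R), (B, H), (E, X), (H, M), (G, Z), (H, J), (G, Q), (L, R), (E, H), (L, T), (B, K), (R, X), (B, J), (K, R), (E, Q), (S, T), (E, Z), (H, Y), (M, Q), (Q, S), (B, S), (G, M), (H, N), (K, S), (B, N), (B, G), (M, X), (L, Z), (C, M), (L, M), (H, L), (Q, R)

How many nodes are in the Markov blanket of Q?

By definition, MB(Q) is built from Q's parents, Q's children, and the co-parents of Q.
Parents of Q: E, G, K, L, M, N.
Q has children R, S, Z.
Other parents of Q's children:
  R also has parents K, L, N.
  parents(S) \ {Q} = {B, E, K}.
  parents(Z) \ {Q} = {E, G, L}.
MB(Q) = {B, E, G, K, L, M, N, R, S, Z}, which has 10 nodes.

10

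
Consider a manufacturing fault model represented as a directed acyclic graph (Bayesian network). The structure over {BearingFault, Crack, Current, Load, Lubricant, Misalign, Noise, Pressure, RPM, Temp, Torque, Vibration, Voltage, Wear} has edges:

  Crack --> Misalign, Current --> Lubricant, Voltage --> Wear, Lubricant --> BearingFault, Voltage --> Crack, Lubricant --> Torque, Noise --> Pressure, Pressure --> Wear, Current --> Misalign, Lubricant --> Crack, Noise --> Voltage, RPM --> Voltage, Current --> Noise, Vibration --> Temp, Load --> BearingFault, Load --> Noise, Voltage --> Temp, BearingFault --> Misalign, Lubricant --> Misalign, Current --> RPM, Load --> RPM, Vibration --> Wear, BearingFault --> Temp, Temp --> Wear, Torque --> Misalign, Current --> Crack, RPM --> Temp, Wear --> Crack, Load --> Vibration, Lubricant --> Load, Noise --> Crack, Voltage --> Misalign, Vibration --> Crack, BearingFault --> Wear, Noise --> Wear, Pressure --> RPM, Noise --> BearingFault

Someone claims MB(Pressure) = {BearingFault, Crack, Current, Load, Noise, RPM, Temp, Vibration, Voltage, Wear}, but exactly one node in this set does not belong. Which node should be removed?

Pressure's parents: Noise.
Pressure has children RPM, Wear.
Parents of each child, excluding Pressure:
  parents(RPM) \ {Pressure} = {Current, Load}.
  parents(Wear) \ {Pressure} = {BearingFault, Noise, Temp, Vibration, Voltage}.
MB(Pressure) = {BearingFault, Current, Load, Noise, RPM, Temp, Vibration, Voltage, Wear}.
Crack is neither a parent, child, nor co-parent of Pressure, so it does not belong.

Crack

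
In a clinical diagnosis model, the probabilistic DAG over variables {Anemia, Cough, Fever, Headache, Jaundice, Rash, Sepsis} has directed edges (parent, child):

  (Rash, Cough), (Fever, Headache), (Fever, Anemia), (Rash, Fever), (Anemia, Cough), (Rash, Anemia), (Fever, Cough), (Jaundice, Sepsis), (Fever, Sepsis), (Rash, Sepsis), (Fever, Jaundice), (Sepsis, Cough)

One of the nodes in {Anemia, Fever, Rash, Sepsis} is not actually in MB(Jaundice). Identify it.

Anemia

A node's Markov blanket = Pa ∪ Ch ∪ (parents of Ch other than the node itself).
Pa(Jaundice) = {Fever}.
Children of Jaundice: Sepsis.
For each child, the remaining parents (spouses of Jaundice):
  parents(Sepsis) \ {Jaundice} = {Fever, Rash}.
MB(Jaundice) = {Fever, Rash, Sepsis}.
Anemia is neither a parent, child, nor co-parent of Jaundice, so it does not belong.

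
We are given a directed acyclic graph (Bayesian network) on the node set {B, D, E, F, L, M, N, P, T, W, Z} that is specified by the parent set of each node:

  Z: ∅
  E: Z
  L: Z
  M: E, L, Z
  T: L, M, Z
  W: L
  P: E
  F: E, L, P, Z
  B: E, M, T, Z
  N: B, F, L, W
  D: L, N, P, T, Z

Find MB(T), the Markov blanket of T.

T's parents: L, M, Z.
Ch(T) = {B, D}.
Other parents of T's children:
  B: E, M, Z
  D: L, N, P, Z
Taking the union gives {B, D, E, L, M, N, P, Z}.

{B, D, E, L, M, N, P, Z}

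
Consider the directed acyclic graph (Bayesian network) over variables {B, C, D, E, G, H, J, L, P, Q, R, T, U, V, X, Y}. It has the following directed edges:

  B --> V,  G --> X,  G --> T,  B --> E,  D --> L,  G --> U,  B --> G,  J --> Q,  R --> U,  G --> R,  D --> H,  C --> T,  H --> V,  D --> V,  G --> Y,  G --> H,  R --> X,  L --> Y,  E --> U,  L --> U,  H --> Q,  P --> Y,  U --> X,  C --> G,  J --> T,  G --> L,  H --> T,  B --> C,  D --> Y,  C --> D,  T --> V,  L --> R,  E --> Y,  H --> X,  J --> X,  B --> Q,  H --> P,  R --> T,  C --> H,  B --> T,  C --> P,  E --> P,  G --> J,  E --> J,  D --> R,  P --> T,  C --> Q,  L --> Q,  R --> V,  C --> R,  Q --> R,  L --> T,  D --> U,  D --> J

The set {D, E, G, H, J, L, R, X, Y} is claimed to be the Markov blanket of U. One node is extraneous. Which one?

Y

Pa(U) = {D, E, G, L, R}.
U has child X.
Other parents of U's children:
  parents(X) \ {U} = {G, H, J, R}.
MB(U) = {D, E, G, H, J, L, R, X}.
Y is neither a parent, child, nor co-parent of U, so it does not belong.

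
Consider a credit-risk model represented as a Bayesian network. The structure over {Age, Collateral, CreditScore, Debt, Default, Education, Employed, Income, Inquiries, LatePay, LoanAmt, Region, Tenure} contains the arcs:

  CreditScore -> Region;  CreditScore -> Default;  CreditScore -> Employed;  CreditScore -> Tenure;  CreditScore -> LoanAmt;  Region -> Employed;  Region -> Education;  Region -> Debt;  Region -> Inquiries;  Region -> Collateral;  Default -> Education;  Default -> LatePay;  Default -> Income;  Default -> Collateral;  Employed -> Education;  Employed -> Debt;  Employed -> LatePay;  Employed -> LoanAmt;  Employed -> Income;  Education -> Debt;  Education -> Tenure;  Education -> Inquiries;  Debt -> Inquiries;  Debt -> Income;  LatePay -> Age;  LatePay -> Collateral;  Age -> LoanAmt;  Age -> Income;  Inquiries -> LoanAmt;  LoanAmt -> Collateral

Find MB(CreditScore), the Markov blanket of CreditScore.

By definition, MB(CreditScore) is built from CreditScore's parents, CreditScore's children, and the co-parents of CreditScore.
CreditScore has no parents.
Children of CreditScore: Default, Employed, LoanAmt, Region, Tenure.
Co-parents of CreditScore (other parents of its children):
  Region: no additional parents.
  Default: no additional parents.
  Employed also has parent Region.
  Tenure's other parent is Education.
  LoanAmt's other parents are Age, Employed, Inquiries.
Union: {} ∪ {Default, Employed, LoanAmt, Region, Tenure} ∪ {Age, Education, Employed, Inquiries, Region} = {Age, Default, Education, Employed, Inquiries, LoanAmt, Region, Tenure}.

{Age, Default, Education, Employed, Inquiries, LoanAmt, Region, Tenure}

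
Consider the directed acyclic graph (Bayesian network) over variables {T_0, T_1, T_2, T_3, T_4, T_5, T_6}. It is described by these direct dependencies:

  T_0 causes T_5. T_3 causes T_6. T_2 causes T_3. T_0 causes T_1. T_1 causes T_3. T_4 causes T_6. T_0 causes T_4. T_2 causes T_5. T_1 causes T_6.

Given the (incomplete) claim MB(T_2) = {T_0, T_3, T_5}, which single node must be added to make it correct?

Parents of T_2: none.
Ch(T_2) = {T_3, T_5}.
For each child, the remaining parents (spouses of T_2):
  parents(T_3) \ {T_2} = {T_1}.
  T_5 also has parent T_0.
MB(T_2) = {T_0, T_1, T_3, T_5}.
Comparing with the claimed set, T_1 is missing.

T_1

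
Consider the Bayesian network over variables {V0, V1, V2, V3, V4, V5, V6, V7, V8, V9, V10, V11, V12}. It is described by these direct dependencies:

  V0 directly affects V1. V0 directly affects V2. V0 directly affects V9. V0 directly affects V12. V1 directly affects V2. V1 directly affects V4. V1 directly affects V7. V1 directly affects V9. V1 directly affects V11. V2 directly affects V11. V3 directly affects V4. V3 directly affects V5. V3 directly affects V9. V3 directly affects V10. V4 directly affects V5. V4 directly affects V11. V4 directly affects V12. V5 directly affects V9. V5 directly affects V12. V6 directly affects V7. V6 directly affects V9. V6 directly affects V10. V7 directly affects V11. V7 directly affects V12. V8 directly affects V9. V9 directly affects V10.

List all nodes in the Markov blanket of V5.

Parents of V5: V3, V4.
Ch(V5) = {V9, V12}.
Other parents of V5's children:
  parents(V9) \ {V5} = {V0, V1, V3, V6, V8}.
  V12 also has parents V0, V4, V7.
MB(V5) = {V0, V1, V3, V4, V6, V7, V8, V9, V12}.

{V0, V1, V3, V4, V6, V7, V8, V9, V12}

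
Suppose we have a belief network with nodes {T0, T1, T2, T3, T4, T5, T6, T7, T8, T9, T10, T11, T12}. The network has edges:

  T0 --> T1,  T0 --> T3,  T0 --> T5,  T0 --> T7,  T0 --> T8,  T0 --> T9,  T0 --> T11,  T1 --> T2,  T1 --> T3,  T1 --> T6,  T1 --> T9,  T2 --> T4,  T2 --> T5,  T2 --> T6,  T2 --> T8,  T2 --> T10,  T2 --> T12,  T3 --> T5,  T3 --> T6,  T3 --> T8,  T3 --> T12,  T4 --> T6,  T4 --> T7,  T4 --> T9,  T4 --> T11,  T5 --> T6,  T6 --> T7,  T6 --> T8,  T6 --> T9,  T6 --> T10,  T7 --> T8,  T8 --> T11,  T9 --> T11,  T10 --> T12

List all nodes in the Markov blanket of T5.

{T0, T1, T2, T3, T4, T6}

Recall MB(v) = parents ∪ children ∪ spouses, where spouses are the other parents of v's children.
Pa(T5) = {T0, T2, T3}.
Ch(T5) = {T6}.
Other parents of T5's children:
  T6's other parents are T1, T2, T3, T4.
Union: {T0, T2, T3} ∪ {T6} ∪ {T1, T2, T3, T4} = {T0, T1, T2, T3, T4, T6}.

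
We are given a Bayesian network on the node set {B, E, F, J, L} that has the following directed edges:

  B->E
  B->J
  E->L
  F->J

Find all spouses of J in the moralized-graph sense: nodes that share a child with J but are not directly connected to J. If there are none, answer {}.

{}

J has no children, so it has no co-parents. The set is empty.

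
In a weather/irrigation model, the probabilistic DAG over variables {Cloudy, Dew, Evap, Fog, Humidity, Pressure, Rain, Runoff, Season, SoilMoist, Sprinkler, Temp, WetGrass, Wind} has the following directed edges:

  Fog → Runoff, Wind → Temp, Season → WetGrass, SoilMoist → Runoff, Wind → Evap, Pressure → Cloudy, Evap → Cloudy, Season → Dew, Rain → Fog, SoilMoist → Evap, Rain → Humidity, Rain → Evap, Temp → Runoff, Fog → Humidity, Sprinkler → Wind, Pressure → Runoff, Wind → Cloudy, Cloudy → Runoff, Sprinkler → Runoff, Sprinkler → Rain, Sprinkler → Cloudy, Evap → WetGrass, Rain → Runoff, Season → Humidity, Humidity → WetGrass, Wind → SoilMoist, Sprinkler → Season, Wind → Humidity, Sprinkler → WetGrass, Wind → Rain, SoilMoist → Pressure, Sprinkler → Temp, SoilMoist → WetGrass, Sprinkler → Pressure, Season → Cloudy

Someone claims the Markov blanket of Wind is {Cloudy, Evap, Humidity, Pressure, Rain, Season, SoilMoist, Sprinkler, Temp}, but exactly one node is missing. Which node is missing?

Fog

By definition, MB(Wind) is built from Wind's parents, Wind's children, and the co-parents of Wind.
Pa(Wind) = {Sprinkler}.
Ch(Wind) = {Cloudy, Evap, Humidity, Rain, SoilMoist, Temp}.
Co-parents of Wind (other parents of its children):
  SoilMoist has no other parent.
  Rain's other parent is Sprinkler.
  Evap's other parents are Rain, SoilMoist.
  Humidity's other parents are Fog, Rain, Season.
  Temp also has parent Sprinkler.
  parents(Cloudy) \ {Wind} = {Evap, Pressure, Season, Sprinkler}.
MB(Wind) = {Cloudy, Evap, Fog, Humidity, Pressure, Rain, Season, SoilMoist, Sprinkler, Temp}.
Comparing with the claimed set, Fog is missing.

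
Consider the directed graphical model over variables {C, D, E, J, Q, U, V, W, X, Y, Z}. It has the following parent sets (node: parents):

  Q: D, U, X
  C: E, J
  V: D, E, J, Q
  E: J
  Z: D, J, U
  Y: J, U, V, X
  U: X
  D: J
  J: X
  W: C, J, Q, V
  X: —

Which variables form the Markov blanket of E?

Recall MB(v) = parents ∪ children ∪ spouses, where spouses are the other parents of v's children.
Parents of E: J.
Children of E: C, V.
Parents of each child, excluding E:
  V: D, J, Q
  C: J
Union: {J} ∪ {C, V} ∪ {D, J, Q} = {C, D, J, Q, V}.

{C, D, J, Q, V}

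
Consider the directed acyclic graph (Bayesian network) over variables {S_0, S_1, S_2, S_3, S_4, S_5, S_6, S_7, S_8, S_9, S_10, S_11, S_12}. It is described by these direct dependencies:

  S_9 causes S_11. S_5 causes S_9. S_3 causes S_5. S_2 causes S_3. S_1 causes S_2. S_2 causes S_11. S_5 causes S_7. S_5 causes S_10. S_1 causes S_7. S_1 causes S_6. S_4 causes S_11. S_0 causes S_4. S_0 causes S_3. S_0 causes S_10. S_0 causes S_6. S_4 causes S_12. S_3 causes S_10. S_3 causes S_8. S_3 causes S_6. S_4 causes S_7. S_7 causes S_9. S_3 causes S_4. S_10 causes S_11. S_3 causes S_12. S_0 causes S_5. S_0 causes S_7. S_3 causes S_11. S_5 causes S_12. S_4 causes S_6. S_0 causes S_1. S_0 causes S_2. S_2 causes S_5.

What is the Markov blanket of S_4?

{S_0, S_1, S_2, S_3, S_5, S_6, S_7, S_9, S_10, S_11, S_12}

Parents of S_4: S_0, S_3.
S_4 has children S_6, S_7, S_11, S_12.
Parents of each child, excluding S_4:
  parents(S_6) \ {S_4} = {S_0, S_1, S_3}.
  S_7's other parents are S_0, S_1, S_5.
  S_11's other parents are S_2, S_3, S_9, S_10.
  parents(S_12) \ {S_4} = {S_3, S_5}.
So the Markov blanket of S_4 is {S_0, S_1, S_2, S_3, S_5, S_6, S_7, S_9, S_10, S_11, S_12}.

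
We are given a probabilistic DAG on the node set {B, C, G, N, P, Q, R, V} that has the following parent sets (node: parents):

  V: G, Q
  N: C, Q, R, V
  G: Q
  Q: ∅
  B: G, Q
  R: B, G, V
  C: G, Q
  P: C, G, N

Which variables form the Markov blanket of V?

{B, C, G, N, Q, R}

Parents of V: G, Q.
V has children N, R.
Co-parents of V (other parents of its children):
  R: B, G
  N: C, Q, R
So the Markov blanket of V is {B, C, G, N, Q, R}.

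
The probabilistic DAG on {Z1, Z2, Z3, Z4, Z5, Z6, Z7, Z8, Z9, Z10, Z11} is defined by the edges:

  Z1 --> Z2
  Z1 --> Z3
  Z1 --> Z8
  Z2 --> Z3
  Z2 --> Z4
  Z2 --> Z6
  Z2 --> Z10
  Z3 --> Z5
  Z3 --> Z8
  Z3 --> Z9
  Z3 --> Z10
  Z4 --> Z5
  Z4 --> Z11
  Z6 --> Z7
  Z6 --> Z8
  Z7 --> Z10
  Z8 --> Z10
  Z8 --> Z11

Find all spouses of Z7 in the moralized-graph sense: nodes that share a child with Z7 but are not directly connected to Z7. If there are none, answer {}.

Children of Z7: Z10.
  Z10's other parents are Z2, Z3, Z8.
Excluding nodes already adjacent to Z7 (Z6, Z10), the co-parent-only contribution is {Z2, Z3, Z8}.

{Z2, Z3, Z8}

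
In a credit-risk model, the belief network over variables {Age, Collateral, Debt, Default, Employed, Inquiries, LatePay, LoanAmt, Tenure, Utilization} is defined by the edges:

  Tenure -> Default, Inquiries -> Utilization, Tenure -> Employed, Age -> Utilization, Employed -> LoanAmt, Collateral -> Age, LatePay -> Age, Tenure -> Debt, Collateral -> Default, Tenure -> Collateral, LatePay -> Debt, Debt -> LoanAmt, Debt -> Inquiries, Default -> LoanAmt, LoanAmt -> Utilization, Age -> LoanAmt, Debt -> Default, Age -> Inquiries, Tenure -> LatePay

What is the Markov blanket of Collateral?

Recall MB(v) = parents ∪ children ∪ spouses, where spouses are the other parents of v's children.
Parents of Collateral: Tenure.
Children of Collateral: Age, Default.
Co-parents of Collateral (other parents of its children):
  Age also has parent LatePay.
  Default's other parents are Debt, Tenure.
Union: {Tenure} ∪ {Age, Default} ∪ {Debt, LatePay, Tenure} = {Age, Debt, Default, LatePay, Tenure}.

{Age, Debt, Default, LatePay, Tenure}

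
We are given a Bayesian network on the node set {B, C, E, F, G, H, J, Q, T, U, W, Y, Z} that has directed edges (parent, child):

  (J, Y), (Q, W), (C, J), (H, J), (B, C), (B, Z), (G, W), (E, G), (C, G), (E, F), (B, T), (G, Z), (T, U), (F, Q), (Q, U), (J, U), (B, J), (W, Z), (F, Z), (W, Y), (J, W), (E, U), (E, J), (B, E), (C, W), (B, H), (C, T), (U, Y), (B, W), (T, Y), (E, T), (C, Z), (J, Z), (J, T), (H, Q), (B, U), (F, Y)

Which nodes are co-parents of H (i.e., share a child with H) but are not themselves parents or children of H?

Children of H: J, Q.
  parents(J) \ {H} = {B, C, E}.
  Q also has parent F.
Excluding nodes already adjacent to H (B, J, Q), the co-parent-only contribution is {C, E, F}.

{C, E, F}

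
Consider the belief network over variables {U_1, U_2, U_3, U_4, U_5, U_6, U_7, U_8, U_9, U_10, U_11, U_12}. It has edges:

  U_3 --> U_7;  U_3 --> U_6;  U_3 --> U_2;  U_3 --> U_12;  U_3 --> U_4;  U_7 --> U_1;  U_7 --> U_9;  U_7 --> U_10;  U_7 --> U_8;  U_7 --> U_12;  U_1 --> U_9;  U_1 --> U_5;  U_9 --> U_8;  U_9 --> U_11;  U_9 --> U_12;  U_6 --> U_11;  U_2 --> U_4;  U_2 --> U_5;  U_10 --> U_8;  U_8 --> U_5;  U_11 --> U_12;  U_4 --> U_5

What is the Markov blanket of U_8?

Pa(U_8) = {U_7, U_9, U_10}.
Children of U_8: U_5.
Parents of each child, excluding U_8:
  parents(U_5) \ {U_8} = {U_1, U_2, U_4}.
So the Markov blanket of U_8 is {U_1, U_2, U_4, U_5, U_7, U_9, U_10}.

{U_1, U_2, U_4, U_5, U_7, U_9, U_10}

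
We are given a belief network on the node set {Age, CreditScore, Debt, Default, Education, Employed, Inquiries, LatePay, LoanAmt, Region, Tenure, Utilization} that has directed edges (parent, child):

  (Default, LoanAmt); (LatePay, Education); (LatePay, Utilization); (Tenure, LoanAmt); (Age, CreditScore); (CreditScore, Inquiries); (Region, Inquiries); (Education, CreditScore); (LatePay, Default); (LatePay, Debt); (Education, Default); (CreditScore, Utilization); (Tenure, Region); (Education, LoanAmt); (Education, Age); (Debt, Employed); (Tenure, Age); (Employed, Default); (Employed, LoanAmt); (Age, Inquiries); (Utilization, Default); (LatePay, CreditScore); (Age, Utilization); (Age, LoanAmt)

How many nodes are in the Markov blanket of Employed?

8

Pa(Employed) = {Debt}.
Ch(Employed) = {Default, LoanAmt}.
For each child, the remaining parents (spouses of Employed):
  Default's other parents are Education, LatePay, Utilization.
  LoanAmt's other parents are Age, Default, Education, Tenure.
MB(Employed) = {Age, Debt, Default, Education, LatePay, LoanAmt, Tenure, Utilization}, which has 8 nodes.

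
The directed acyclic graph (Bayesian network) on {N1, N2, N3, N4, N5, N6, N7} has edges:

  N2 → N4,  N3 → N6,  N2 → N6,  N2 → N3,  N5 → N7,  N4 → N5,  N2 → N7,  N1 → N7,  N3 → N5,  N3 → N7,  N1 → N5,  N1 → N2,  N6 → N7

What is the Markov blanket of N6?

Recall MB(v) = parents ∪ children ∪ spouses, where spouses are the other parents of v's children.
N6 has parents N2, N3.
N6 has child N7.
Co-parents of N6 (other parents of its children):
  N7 also has parents N1, N2, N3, N5.
MB(N6) = {N1, N2, N3, N5, N7}.

{N1, N2, N3, N5, N7}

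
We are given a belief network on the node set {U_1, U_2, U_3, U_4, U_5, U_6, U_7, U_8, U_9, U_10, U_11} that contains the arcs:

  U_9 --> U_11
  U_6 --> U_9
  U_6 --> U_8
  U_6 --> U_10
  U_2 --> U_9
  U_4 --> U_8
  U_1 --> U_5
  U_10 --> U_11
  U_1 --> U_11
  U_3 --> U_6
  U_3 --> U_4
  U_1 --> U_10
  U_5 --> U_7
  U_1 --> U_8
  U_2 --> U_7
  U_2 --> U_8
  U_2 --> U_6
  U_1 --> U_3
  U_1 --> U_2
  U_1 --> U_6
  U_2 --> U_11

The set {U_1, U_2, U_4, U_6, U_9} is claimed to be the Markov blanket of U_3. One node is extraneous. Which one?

U_3's parents: U_1.
U_3 has children U_4, U_6.
Co-parents of U_3 (other parents of its children):
  U_4: no additional parents.
  U_6 also has parents U_1, U_2.
MB(U_3) = {U_1, U_2, U_4, U_6}.
U_9 is neither a parent, child, nor co-parent of U_3, so it does not belong.

U_9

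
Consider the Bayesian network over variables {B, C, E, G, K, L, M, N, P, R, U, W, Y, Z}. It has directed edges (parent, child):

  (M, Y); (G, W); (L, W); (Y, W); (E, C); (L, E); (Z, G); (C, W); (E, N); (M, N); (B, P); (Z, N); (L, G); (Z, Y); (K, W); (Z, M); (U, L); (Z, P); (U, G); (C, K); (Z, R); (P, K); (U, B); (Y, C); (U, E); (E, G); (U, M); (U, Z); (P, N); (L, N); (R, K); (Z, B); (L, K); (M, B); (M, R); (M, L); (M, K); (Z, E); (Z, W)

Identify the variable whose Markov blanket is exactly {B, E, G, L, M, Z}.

U

The target node must have every member of {B, E, G, L, M, Z} as a parent, child, or co-parent, and no others.
Parents of U: none; children: B, E, G, L, M, Z; co-parents: E, L, M, Z.
These exactly cover the given set, so the node is U.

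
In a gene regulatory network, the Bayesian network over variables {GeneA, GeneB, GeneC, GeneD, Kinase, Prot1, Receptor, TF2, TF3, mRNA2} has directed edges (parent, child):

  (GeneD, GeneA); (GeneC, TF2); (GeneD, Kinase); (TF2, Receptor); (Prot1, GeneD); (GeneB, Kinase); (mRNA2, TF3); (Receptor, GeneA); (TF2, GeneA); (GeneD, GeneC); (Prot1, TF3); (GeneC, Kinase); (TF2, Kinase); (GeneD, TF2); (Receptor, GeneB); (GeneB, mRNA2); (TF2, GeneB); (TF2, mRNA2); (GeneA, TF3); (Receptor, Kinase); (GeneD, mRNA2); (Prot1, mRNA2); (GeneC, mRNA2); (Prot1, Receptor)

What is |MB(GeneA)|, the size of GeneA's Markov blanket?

GeneA's children: TF3.
GeneA's parents: GeneD, Receptor, TF2.
Other parents of GeneA's children:
  TF3: Prot1, mRNA2
MB(GeneA) = {GeneD, Prot1, Receptor, TF2, TF3, mRNA2}, which has 6 nodes.

6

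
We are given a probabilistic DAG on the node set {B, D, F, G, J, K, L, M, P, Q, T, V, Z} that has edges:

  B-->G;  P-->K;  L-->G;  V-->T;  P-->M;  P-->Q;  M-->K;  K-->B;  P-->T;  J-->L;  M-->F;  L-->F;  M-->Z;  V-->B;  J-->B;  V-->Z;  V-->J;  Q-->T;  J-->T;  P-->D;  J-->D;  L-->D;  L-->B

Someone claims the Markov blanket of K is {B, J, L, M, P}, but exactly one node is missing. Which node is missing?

By definition, MB(K) is built from K's parents, K's children, and the co-parents of K.
K has parents M, P.
Children of K: B.
Parents of each child, excluding K:
  B: J, L, V
MB(K) = {B, J, L, M, P, V}.
Comparing with the claimed set, V is missing.

V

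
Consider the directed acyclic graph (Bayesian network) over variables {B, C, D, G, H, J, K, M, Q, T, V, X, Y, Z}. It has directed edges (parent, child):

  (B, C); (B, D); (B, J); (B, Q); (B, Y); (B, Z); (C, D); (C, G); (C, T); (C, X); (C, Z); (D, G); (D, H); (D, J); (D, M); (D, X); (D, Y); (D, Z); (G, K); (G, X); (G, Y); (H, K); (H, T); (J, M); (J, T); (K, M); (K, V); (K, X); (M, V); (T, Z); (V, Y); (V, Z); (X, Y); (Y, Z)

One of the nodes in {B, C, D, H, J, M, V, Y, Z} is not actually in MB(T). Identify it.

T has parents C, H, J.
T's children: Z.
Other parents of T's children:
  Z also has parents B, C, D, V, Y.
MB(T) = {B, C, D, H, J, V, Y, Z}.
M is neither a parent, child, nor co-parent of T, so it does not belong.

M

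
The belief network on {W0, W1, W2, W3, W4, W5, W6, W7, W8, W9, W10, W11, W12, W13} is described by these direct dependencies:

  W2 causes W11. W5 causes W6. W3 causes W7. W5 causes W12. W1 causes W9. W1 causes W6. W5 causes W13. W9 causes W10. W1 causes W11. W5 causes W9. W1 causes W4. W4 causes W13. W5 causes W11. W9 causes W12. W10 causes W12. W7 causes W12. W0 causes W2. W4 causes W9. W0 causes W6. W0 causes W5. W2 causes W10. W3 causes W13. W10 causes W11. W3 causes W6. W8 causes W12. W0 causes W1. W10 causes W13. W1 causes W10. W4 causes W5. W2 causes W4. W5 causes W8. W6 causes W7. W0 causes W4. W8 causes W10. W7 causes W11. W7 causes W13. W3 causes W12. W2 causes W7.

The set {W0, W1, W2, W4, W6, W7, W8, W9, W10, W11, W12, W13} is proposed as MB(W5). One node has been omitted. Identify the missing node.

W3

By definition, MB(W5) is built from W5's parents, W5's children, and the co-parents of W5.
Pa(W5) = {W0, W4}.
W5's children: W6, W8, W9, W11, W12, W13.
Co-parents of W5 (other parents of its children):
  W6 also has parents W0, W1, W3.
  W8 has no other parent.
  W9's other parents are W1, W4.
  W11's other parents are W1, W2, W7, W10.
  W12 also has parents W3, W7, W8, W9, W10.
  W13's other parents are W3, W4, W7, W10.
MB(W5) = {W0, W1, W2, W3, W4, W6, W7, W8, W9, W10, W11, W12, W13}.
Comparing with the claimed set, W3 is missing.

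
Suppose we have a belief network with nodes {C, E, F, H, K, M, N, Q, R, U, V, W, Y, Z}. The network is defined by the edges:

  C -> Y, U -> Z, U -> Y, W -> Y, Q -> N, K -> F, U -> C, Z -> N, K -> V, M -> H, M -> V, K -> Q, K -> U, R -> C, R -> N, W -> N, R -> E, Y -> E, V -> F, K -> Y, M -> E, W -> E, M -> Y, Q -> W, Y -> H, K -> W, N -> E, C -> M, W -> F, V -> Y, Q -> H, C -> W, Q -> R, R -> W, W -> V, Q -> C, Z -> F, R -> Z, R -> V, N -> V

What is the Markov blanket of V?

{C, F, K, M, N, R, U, W, Y, Z}

By definition, MB(V) is built from V's parents, V's children, and the co-parents of V.
V's parents: K, M, N, R, W.
Children of V: F, Y.
Other parents of V's children:
  Y's other parents are C, K, M, U, W.
  parents(F) \ {V} = {K, W, Z}.
MB(V) = {C, F, K, M, N, R, U, W, Y, Z}.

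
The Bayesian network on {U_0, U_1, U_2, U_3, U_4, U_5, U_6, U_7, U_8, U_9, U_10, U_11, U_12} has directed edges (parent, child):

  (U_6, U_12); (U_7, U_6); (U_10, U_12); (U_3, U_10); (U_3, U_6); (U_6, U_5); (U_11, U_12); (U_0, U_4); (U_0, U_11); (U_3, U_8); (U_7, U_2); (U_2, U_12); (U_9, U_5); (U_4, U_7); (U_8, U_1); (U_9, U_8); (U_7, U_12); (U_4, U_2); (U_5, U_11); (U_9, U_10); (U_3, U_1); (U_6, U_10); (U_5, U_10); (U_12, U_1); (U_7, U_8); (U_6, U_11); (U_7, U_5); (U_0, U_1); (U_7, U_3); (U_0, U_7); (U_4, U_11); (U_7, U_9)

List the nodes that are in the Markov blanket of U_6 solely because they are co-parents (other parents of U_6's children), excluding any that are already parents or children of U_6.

{U_0, U_2, U_4, U_9}

Children of U_6: U_5, U_10, U_11, U_12.
  U_5: U_7, U_9
  U_10: U_3, U_5, U_9
  U_11: U_0, U_4, U_5
  U_12: U_2, U_7, U_10, U_11
Excluding nodes already adjacent to U_6 (U_3, U_5, U_7, U_10, U_11, U_12), the co-parent-only contribution is {U_0, U_2, U_4, U_9}.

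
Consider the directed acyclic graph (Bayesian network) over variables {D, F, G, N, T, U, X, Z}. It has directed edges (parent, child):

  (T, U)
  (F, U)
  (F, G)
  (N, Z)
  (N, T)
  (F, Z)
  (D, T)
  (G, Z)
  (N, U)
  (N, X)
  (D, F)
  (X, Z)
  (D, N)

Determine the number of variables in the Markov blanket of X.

4

Children of X: Z.
Parents of X: N.
For each child, the remaining parents (spouses of X):
  Z: F, G, N
MB(X) = {F, G, N, Z}, which has 4 nodes.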